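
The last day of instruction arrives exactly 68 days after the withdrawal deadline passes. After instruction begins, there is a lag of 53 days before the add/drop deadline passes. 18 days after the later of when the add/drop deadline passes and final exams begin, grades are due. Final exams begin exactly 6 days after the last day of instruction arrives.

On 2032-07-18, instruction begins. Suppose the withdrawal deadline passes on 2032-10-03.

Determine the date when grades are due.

2033-01-03

Instruction begins: Jul 18, 2032.
The add/drop deadline passes: Jul 18, 2032 + 53 days = Sep 9, 2032.
The withdrawal deadline passes: Oct 3, 2032.
The last day of instruction arrives: Oct 3, 2032 + 68 days = Dec 10, 2032.
Final exams begin: Dec 10, 2032 + 6 days = Dec 16, 2032.
Both prerequisites met — the add/drop deadline passes (Sep 9, 2032), final exams begin (Dec 16, 2032); the later is Dec 16, 2032.
Grades are due: Dec 16, 2032 + 18 days = Jan 3, 2033.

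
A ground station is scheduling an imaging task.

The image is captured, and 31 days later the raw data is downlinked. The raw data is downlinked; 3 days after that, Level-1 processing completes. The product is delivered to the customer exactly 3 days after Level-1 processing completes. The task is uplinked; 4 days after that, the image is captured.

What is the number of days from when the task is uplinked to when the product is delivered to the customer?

Causal path: the task is uplinked → the image is captured → the raw data is downlinked → Level-1 processing completes → the product is delivered to the customer.
Total delay along the path: 4 + 31 + 3 + 3 = 41 days.

41 days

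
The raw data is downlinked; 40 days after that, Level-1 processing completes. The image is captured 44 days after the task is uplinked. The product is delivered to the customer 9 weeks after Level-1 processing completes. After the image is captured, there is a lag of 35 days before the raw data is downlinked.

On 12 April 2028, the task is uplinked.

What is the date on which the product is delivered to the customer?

11 October 2028

The task is uplinked: Apr 12, 2028.
The image is captured: Apr 12, 2028 + 44 days = May 26, 2028.
The raw data is downlinked: May 26, 2028 + 35 days = Jun 30, 2028.
Level-1 processing completes: Jun 30, 2028 + 40 days = Aug 9, 2028.
The product is delivered to the customer: Aug 9, 2028 + 9 weeks = Oct 11, 2028.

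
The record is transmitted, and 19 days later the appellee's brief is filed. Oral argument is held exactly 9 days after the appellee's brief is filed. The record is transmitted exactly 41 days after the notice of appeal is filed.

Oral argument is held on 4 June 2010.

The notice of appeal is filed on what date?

Oral argument is held: Jun 4, 2010.
The appellee's brief is filed: Jun 4, 2010 − 9 days = May 26, 2010.
The record is transmitted: May 26, 2010 − 19 days = May 7, 2010.
The notice of appeal is filed: May 7, 2010 − 41 days = Mar 27, 2010.

27 March 2010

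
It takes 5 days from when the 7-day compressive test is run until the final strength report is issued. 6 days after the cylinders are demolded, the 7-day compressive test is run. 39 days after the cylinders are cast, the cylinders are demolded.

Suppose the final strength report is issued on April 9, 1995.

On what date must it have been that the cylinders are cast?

February 18, 1995

The final strength report is issued: Apr 9, 1995.
The 7-day compressive test is run: Apr 9, 1995 − 5 days = Apr 4, 1995.
The cylinders are demolded: Apr 4, 1995 − 6 days = Mar 29, 1995.
The cylinders are cast: Mar 29, 1995 − 39 days = Feb 18, 1995.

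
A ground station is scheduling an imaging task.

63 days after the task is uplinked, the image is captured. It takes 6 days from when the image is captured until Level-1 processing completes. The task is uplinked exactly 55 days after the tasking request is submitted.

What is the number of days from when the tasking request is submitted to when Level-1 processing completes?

Causal path: the tasking request is submitted → the task is uplinked → the image is captured → Level-1 processing completes.
Total delay along the path: 55 + 63 + 6 = 124 days.

124 days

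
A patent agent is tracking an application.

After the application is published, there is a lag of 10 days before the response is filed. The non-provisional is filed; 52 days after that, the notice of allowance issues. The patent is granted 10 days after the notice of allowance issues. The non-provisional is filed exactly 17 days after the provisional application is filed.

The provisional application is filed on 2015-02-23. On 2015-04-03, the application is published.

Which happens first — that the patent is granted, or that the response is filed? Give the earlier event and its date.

The response is filed — 2015-04-13

The provisional application is filed: Feb 23, 2015.
The non-provisional is filed: Feb 23, 2015 + 17 days = Mar 12, 2015.
The notice of allowance issues: Mar 12, 2015 + 52 days = May 3, 2015.
The patent is granted: May 3, 2015 + 10 days = May 13, 2015.
The application is published: Apr 3, 2015.
The response is filed: Apr 3, 2015 + 10 days = Apr 13, 2015.
Comparing: the patent is granted on May 13, 2015 vs the response is filed on Apr 13, 2015. Earlier: the response is filed.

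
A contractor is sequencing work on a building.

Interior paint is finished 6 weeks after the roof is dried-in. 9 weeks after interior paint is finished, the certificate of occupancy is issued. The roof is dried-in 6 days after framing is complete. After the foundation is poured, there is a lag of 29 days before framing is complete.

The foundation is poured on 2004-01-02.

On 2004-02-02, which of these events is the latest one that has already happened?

The foundation is poured: Jan 2, 2004.
Framing is complete: Jan 2, 2004 + 29 days = Jan 31, 2004.
The roof is dried-in: Jan 31, 2004 + 6 days = Feb 6, 2004.
Interior paint is finished: Feb 6, 2004 + 6 weeks = Mar 19, 2004.
The certificate of occupancy is issued: Mar 19, 2004 + 9 weeks = May 21, 2004.
Feb 2, 2004 falls between when framing is complete (Jan 31, 2004) and when the roof is dried-in (Feb 6, 2004).

Framing is complete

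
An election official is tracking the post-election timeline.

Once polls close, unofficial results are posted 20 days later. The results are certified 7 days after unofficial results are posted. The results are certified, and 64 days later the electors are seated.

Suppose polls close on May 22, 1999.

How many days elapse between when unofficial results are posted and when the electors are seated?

71 days

Causal path: unofficial results are posted → the results are certified → the electors are seated.
Total delay along the path: 7 + 64 = 71 days.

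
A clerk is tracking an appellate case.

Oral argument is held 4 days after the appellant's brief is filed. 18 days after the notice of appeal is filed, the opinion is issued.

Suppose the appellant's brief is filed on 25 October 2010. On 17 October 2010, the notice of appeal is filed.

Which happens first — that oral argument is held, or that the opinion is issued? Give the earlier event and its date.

Oral argument is held — 29 October 2010

The appellant's brief is filed: Oct 25, 2010.
Oral argument is held: Oct 25, 2010 + 4 days = Oct 29, 2010.
The notice of appeal is filed: Oct 17, 2010.
The opinion is issued: Oct 17, 2010 + 18 days = Nov 4, 2010.
Comparing: oral argument is held on Oct 29, 2010 vs the opinion is issued on Nov 4, 2010. Earlier: oral argument is held.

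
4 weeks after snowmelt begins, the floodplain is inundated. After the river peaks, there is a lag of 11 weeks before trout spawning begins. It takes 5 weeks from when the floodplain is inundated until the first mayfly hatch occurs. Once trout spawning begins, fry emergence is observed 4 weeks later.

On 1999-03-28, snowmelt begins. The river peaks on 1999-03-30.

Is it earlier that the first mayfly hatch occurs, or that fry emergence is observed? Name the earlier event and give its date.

Snowmelt begins: Mar 28, 1999.
The floodplain is inundated: Mar 28, 1999 + 4 weeks = Apr 25, 1999.
The first mayfly hatch occurs: Apr 25, 1999 + 5 weeks = May 30, 1999.
The river peaks: Mar 30, 1999.
Trout spawning begins: Mar 30, 1999 + 11 weeks = Jun 15, 1999.
Fry emergence is observed: Jun 15, 1999 + 4 weeks = Jul 13, 1999.
Comparing: the first mayfly hatch occurs on May 30, 1999 vs fry emergence is observed on Jul 13, 1999. Earlier: the first mayfly hatch occurs.

The first mayfly hatch occurs — 1999-05-30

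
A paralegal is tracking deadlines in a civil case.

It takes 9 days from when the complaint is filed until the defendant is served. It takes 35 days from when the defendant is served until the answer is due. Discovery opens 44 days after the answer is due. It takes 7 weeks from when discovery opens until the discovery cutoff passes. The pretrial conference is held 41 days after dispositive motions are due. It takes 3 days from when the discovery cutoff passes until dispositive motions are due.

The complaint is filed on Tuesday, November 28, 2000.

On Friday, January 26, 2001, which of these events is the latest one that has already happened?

The complaint is filed: Nov 28, 2000.
The defendant is served: Nov 28, 2000 + 9 days = Dec 7, 2000.
The answer is due: Dec 7, 2000 + 35 days = Jan 11, 2001.
Discovery opens: Jan 11, 2001 + 44 days = Feb 24, 2001.
The discovery cutoff passes: Feb 24, 2001 + 7 weeks = Apr 14, 2001.
Dispositive motions are due: Apr 14, 2001 + 3 days = Apr 17, 2001.
The pretrial conference is held: Apr 17, 2001 + 41 days = May 28, 2001.
Jan 26, 2001 falls between when the answer is due (Jan 11, 2001) and when discovery opens (Feb 24, 2001).

The answer is due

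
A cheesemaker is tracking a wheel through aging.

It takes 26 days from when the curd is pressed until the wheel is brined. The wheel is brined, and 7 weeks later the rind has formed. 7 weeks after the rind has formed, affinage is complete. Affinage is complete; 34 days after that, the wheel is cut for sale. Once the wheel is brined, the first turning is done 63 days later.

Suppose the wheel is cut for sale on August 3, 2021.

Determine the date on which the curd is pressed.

The wheel is cut for sale: Aug 3, 2021.
Affinage is complete: Aug 3, 2021 − 34 days = Jun 30, 2021.
The rind has formed: Jun 30, 2021 − 7 weeks = May 12, 2021.
The wheel is brined: May 12, 2021 − 7 weeks = Mar 24, 2021.
The curd is pressed: Mar 24, 2021 − 26 days = Feb 26, 2021.

February 26, 2021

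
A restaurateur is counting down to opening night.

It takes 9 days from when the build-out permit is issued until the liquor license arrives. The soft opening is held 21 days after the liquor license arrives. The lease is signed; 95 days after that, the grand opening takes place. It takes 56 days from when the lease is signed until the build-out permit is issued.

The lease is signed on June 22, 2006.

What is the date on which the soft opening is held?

The lease is signed: Jun 22, 2006.
The build-out permit is issued: Jun 22, 2006 + 56 days = Aug 17, 2006.
The liquor license arrives: Aug 17, 2006 + 9 days = Aug 26, 2006.
The soft opening is held: Aug 26, 2006 + 21 days = Sep 16, 2006.

September 16, 2006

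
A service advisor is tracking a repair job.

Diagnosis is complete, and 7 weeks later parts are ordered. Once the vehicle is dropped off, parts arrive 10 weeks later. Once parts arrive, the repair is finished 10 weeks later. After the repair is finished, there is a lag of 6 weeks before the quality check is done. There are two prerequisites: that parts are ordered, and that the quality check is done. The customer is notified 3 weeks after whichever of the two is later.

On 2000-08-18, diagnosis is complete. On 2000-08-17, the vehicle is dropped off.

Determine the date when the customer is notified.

2001-03-08

Diagnosis is complete: Aug 18, 2000.
Parts are ordered: Aug 18, 2000 + 7 weeks = Oct 6, 2000.
The vehicle is dropped off: Aug 17, 2000.
Parts arrive: Aug 17, 2000 + 10 weeks = Oct 26, 2000.
The repair is finished: Oct 26, 2000 + 10 weeks = Jan 4, 2001.
The quality check is done: Jan 4, 2001 + 6 weeks = Feb 15, 2001.
Both prerequisites met — parts are ordered (Oct 6, 2000), the quality check is done (Feb 15, 2001); the later is Feb 15, 2001.
The customer is notified: Feb 15, 2001 + 3 weeks = Mar 8, 2001.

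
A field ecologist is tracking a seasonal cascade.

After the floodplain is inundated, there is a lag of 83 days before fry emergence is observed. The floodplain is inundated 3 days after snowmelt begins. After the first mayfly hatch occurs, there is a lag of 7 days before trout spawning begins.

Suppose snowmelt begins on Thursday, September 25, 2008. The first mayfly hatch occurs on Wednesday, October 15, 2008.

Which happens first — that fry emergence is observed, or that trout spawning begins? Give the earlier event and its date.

Snowmelt begins: Sep 25, 2008.
The floodplain is inundated: Sep 25, 2008 + 3 days = Sep 28, 2008.
Fry emergence is observed: Sep 28, 2008 + 83 days = Dec 20, 2008.
The first mayfly hatch occurs: Oct 15, 2008.
Trout spawning begins: Oct 15, 2008 + 7 days = Oct 22, 2008.
Comparing: fry emergence is observed on Dec 20, 2008 vs trout spawning begins on Oct 22, 2008. Earlier: trout spawning begins.

Trout spawning begins — Wednesday, October 22, 2008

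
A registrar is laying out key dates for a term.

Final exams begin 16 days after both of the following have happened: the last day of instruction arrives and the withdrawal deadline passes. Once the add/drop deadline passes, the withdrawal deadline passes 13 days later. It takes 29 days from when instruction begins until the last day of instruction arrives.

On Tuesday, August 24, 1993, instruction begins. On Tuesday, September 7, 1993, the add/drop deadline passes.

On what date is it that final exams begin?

Friday, October 8, 1993

Instruction begins: Aug 24, 1993.
The last day of instruction arrives: Aug 24, 1993 + 29 days = Sep 22, 1993.
The add/drop deadline passes: Sep 7, 1993.
The withdrawal deadline passes: Sep 7, 1993 + 13 days = Sep 20, 1993.
Both prerequisites met — the last day of instruction arrives (Sep 22, 1993), the withdrawal deadline passes (Sep 20, 1993); the later is Sep 22, 1993.
Final exams begin: Sep 22, 1993 + 16 days = Oct 8, 1993.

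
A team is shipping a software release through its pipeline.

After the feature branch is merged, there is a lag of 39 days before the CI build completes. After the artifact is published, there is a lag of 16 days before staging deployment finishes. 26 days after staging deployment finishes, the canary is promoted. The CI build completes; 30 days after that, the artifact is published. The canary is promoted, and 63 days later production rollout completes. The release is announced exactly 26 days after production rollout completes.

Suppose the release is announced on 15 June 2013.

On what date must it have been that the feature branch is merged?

The release is announced: Jun 15, 2013.
Production rollout completes: Jun 15, 2013 − 26 days = May 20, 2013.
The canary is promoted: May 20, 2013 − 63 days = Mar 18, 2013.
Staging deployment finishes: Mar 18, 2013 − 26 days = Feb 20, 2013.
The artifact is published: Feb 20, 2013 − 16 days = Feb 4, 2013.
The CI build completes: Feb 4, 2013 − 30 days = Jan 5, 2013.
The feature branch is merged: Jan 5, 2013 − 39 days = Nov 27, 2012.

27 November 2012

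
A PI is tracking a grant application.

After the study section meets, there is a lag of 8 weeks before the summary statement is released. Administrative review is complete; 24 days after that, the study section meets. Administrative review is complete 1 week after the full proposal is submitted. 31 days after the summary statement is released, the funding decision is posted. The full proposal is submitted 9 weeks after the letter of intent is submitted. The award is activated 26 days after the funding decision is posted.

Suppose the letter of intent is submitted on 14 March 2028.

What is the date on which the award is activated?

The letter of intent is submitted: Mar 14, 2028.
The full proposal is submitted: Mar 14, 2028 + 9 weeks = May 16, 2028.
Administrative review is complete: May 16, 2028 + 1 week = May 23, 2028.
The study section meets: May 23, 2028 + 24 days = Jun 16, 2028.
The summary statement is released: Jun 16, 2028 + 8 weeks = Aug 11, 2028.
The funding decision is posted: Aug 11, 2028 + 31 days = Sep 11, 2028.
The award is activated: Sep 11, 2028 + 26 days = Oct 7, 2028.

7 October 2028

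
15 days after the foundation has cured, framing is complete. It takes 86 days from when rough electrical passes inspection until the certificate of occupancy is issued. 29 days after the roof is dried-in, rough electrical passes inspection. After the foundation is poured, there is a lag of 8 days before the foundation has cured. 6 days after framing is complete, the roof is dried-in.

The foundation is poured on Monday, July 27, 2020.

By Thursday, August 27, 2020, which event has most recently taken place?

The foundation is poured: Jul 27, 2020.
The foundation has cured: Jul 27, 2020 + 8 days = Aug 4, 2020.
Framing is complete: Aug 4, 2020 + 15 days = Aug 19, 2020.
The roof is dried-in: Aug 19, 2020 + 6 days = Aug 25, 2020.
Rough electrical passes inspection: Aug 25, 2020 + 29 days = Sep 23, 2020.
The certificate of occupancy is issued: Sep 23, 2020 + 86 days = Dec 18, 2020.
Aug 27, 2020 falls between when the roof is dried-in (Aug 25, 2020) and when rough electrical passes inspection (Sep 23, 2020).

The roof is dried-in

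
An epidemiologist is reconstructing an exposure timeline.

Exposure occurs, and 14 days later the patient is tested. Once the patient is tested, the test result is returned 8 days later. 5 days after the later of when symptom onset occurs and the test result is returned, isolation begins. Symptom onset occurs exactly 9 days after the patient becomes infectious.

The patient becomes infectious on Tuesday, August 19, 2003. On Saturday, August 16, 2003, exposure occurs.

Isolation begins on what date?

Friday, September 12, 2003

The patient becomes infectious: Aug 19, 2003.
Symptom onset occurs: Aug 19, 2003 + 9 days = Aug 28, 2003.
Exposure occurs: Aug 16, 2003.
The patient is tested: Aug 16, 2003 + 14 days = Aug 30, 2003.
The test result is returned: Aug 30, 2003 + 8 days = Sep 7, 2003.
Both prerequisites met — symptom onset occurs (Aug 28, 2003), the test result is returned (Sep 7, 2003); the later is Sep 7, 2003.
Isolation begins: Sep 7, 2003 + 5 days = Sep 12, 2003.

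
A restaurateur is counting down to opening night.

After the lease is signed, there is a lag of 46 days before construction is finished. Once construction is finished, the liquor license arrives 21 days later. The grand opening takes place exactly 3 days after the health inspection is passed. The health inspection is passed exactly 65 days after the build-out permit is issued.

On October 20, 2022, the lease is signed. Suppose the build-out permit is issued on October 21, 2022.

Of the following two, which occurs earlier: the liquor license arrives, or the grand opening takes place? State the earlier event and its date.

The liquor license arrives — December 26, 2022

The lease is signed: Oct 20, 2022.
Construction is finished: Oct 20, 2022 + 46 days = Dec 5, 2022.
The liquor license arrives: Dec 5, 2022 + 21 days = Dec 26, 2022.
The build-out permit is issued: Oct 21, 2022.
The health inspection is passed: Oct 21, 2022 + 65 days = Dec 25, 2022.
The grand opening takes place: Dec 25, 2022 + 3 days = Dec 28, 2022.
Comparing: the liquor license arrives on Dec 26, 2022 vs the grand opening takes place on Dec 28, 2022. Earlier: the liquor license arrives.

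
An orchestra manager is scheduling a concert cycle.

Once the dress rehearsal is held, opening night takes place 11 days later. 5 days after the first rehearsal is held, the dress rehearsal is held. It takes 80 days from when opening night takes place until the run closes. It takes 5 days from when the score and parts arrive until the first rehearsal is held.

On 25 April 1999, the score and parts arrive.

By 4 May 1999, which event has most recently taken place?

The first rehearsal is held

The score and parts arrive: Apr 25, 1999.
The first rehearsal is held: Apr 25, 1999 + 5 days = Apr 30, 1999.
The dress rehearsal is held: Apr 30, 1999 + 5 days = May 5, 1999.
Opening night takes place: May 5, 1999 + 11 days = May 16, 1999.
The run closes: May 16, 1999 + 80 days = Aug 4, 1999.
May 4, 1999 falls between when the first rehearsal is held (Apr 30, 1999) and when the dress rehearsal is held (May 5, 1999).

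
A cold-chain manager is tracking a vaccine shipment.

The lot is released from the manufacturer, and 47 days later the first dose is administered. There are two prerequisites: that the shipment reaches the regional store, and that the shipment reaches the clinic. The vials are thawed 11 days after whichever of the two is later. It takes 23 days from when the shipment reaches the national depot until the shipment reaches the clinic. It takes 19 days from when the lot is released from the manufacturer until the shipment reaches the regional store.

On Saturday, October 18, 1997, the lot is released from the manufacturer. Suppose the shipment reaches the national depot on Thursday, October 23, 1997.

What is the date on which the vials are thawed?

The lot is released from the manufacturer: Oct 18, 1997.
The shipment reaches the regional store: Oct 18, 1997 + 19 days = Nov 6, 1997.
The shipment reaches the national depot: Oct 23, 1997.
The shipment reaches the clinic: Oct 23, 1997 + 23 days = Nov 15, 1997.
Both prerequisites met — the shipment reaches the regional store (Nov 6, 1997), the shipment reaches the clinic (Nov 15, 1997); the later is Nov 15, 1997.
The vials are thawed: Nov 15, 1997 + 11 days = Nov 26, 1997.

Wednesday, November 26, 1997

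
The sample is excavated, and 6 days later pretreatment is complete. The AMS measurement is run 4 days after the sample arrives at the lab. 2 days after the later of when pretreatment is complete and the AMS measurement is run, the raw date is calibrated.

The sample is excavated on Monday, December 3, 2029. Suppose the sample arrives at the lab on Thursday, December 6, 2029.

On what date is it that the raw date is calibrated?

Wednesday, December 12, 2029

The sample is excavated: Dec 3, 2029.
Pretreatment is complete: Dec 3, 2029 + 6 days = Dec 9, 2029.
The sample arrives at the lab: Dec 6, 2029.
The AMS measurement is run: Dec 6, 2029 + 4 days = Dec 10, 2029.
Both prerequisites met — pretreatment is complete (Dec 9, 2029), the AMS measurement is run (Dec 10, 2029); the later is Dec 10, 2029.
The raw date is calibrated: Dec 10, 2029 + 2 days = Dec 12, 2029.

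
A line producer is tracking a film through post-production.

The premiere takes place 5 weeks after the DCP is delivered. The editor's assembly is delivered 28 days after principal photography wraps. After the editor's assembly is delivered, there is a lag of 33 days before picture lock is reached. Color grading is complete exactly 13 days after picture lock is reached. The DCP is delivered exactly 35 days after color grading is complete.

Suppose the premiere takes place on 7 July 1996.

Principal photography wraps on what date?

The premiere takes place: Jul 7, 1996.
The DCP is delivered: Jul 7, 1996 − 5 weeks = Jun 2, 1996.
Color grading is complete: Jun 2, 1996 − 35 days = Apr 28, 1996.
Picture lock is reached: Apr 28, 1996 − 13 days = Apr 15, 1996.
The editor's assembly is delivered: Apr 15, 1996 − 33 days = Mar 13, 1996.
Principal photography wraps: Mar 13, 1996 − 28 days = Feb 14, 1996.

14 February 1996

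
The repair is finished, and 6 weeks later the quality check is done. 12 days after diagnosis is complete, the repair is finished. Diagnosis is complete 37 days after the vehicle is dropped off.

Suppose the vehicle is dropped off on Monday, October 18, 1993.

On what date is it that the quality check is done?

The vehicle is dropped off: Oct 18, 1993.
Diagnosis is complete: Oct 18, 1993 + 37 days = Nov 24, 1993.
The repair is finished: Nov 24, 1993 + 12 days = Dec 6, 1993.
The quality check is done: Dec 6, 1993 + 6 weeks = Jan 17, 1994.

Monday, January 17, 1994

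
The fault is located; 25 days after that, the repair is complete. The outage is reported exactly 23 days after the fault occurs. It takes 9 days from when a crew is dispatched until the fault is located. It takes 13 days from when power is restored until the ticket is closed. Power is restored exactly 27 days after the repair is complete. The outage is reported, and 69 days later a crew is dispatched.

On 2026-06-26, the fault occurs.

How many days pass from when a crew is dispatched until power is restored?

Causal path: a crew is dispatched → the fault is located → the repair is complete → power is restored.
Total delay along the path: 9 + 25 + 27 = 61 days.

61 days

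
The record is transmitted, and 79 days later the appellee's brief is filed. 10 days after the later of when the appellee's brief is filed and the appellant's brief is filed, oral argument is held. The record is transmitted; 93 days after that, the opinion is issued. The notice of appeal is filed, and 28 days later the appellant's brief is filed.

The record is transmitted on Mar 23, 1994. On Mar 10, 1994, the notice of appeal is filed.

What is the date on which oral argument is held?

The record is transmitted: Mar 23, 1994.
The appellee's brief is filed: Mar 23, 1994 + 79 days = Jun 10, 1994.
The notice of appeal is filed: Mar 10, 1994.
The appellant's brief is filed: Mar 10, 1994 + 28 days = Apr 7, 1994.
Both prerequisites met — the appellee's brief is filed (Jun 10, 1994), the appellant's brief is filed (Apr 7, 1994); the later is Jun 10, 1994.
Oral argument is held: Jun 10, 1994 + 10 days = Jun 20, 1994.

Jun 20, 1994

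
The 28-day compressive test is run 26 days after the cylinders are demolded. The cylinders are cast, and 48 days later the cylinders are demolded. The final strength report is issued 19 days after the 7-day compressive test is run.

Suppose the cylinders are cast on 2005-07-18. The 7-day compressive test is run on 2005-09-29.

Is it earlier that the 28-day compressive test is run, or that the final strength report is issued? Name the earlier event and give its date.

The 28-day compressive test is run — 2005-09-30

The cylinders are cast: Jul 18, 2005.
The cylinders are demolded: Jul 18, 2005 + 48 days = Sep 4, 2005.
The 28-day compressive test is run: Sep 4, 2005 + 26 days = Sep 30, 2005.
The 7-day compressive test is run: Sep 29, 2005.
The final strength report is issued: Sep 29, 2005 + 19 days = Oct 18, 2005.
Comparing: the 28-day compressive test is run on Sep 30, 2005 vs the final strength report is issued on Oct 18, 2005. Earlier: the 28-day compressive test is run.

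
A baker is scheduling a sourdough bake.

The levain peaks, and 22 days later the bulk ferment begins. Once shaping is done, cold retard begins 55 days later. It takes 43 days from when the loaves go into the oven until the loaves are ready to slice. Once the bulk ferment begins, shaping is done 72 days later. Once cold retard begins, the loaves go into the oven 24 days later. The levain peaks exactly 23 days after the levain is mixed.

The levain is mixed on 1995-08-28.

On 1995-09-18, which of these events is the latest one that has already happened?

The levain is mixed: Aug 28, 1995.
The levain peaks: Aug 28, 1995 + 23 days = Sep 20, 1995.
The bulk ferment begins: Sep 20, 1995 + 22 days = Oct 12, 1995.
Shaping is done: Oct 12, 1995 + 72 days = Dec 23, 1995.
Cold retard begins: Dec 23, 1995 + 55 days = Feb 16, 1996.
The loaves go into the oven: Feb 16, 1996 + 24 days = Mar 11, 1996.
The loaves are ready to slice: Mar 11, 1996 + 43 days = Apr 23, 1996.
Sep 18, 1995 falls between when the levain is mixed (Aug 28, 1995) and when the levain peaks (Sep 20, 1995).

The levain is mixed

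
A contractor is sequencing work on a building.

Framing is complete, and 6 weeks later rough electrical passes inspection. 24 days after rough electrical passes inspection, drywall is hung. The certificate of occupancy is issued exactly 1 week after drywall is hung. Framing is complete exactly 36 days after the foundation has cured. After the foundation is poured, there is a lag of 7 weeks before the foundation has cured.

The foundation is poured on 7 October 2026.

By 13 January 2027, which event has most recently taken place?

The foundation is poured: Oct 7, 2026.
The foundation has cured: Oct 7, 2026 + 7 weeks = Nov 25, 2026.
Framing is complete: Nov 25, 2026 + 36 days = Dec 31, 2026.
Rough electrical passes inspection: Dec 31, 2026 + 6 weeks = Feb 11, 2027.
Drywall is hung: Feb 11, 2027 + 24 days = Mar 7, 2027.
The certificate of occupancy is issued: Mar 7, 2027 + 1 week = Mar 14, 2027.
Jan 13, 2027 falls between when framing is complete (Dec 31, 2026) and when rough electrical passes inspection (Feb 11, 2027).

Framing is complete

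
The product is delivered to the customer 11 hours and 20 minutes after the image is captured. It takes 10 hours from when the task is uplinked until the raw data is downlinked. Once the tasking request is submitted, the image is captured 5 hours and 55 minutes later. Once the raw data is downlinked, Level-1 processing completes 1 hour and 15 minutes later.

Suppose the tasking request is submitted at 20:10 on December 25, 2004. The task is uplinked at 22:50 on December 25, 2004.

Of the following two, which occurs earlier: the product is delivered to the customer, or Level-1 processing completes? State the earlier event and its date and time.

The tasking request is submitted: 20:10 Dec 25, 2004.
The image is captured: 20:10 Dec 25, 2004 + 5h55m = 02:05 Dec 26, 2004.
The product is delivered to the customer: 02:05 Dec 26, 2004 + 11h20m = 13:25 Dec 26, 2004.
The task is uplinked: 22:50 Dec 25, 2004.
The raw data is downlinked: 22:50 Dec 25, 2004 + 10h = 08:50 Dec 26, 2004.
Level-1 processing completes: 08:50 Dec 26, 2004 + 1h15m = 10:05 Dec 26, 2004.
Comparing: the product is delivered to the customer at 13:25 Dec 26, 2004 vs Level-1 processing completes at 10:05 Dec 26, 2004. Earlier: Level-1 processing completes.

Level-1 processing completes — 10:05 on December 26, 2004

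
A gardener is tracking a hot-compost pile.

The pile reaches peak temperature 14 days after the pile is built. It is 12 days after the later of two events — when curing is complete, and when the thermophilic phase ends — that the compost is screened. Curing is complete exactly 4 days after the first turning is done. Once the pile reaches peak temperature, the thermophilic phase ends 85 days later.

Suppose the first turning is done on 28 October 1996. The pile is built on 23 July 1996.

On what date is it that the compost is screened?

13 November 1996

The first turning is done: Oct 28, 1996.
Curing is complete: Oct 28, 1996 + 4 days = Nov 1, 1996.
The pile is built: Jul 23, 1996.
The pile reaches peak temperature: Jul 23, 1996 + 14 days = Aug 6, 1996.
The thermophilic phase ends: Aug 6, 1996 + 85 days = Oct 30, 1996.
Both prerequisites met — curing is complete (Nov 1, 1996), the thermophilic phase ends (Oct 30, 1996); the later is Nov 1, 1996.
The compost is screened: Nov 1, 1996 + 12 days = Nov 13, 1996.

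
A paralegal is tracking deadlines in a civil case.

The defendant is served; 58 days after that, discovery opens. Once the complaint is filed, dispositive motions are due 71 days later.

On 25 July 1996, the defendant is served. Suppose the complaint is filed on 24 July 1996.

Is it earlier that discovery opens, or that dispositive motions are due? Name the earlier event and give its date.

Discovery opens — 21 September 1996

The defendant is served: Jul 25, 1996.
Discovery opens: Jul 25, 1996 + 58 days = Sep 21, 1996.
The complaint is filed: Jul 24, 1996.
Dispositive motions are due: Jul 24, 1996 + 71 days = Oct 3, 1996.
Comparing: discovery opens on Sep 21, 1996 vs dispositive motions are due on Oct 3, 1996. Earlier: discovery opens.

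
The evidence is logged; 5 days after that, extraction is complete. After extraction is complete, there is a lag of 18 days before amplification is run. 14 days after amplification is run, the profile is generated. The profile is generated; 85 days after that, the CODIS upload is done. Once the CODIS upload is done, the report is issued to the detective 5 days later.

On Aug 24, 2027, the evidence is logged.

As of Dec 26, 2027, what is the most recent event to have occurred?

The CODIS upload is done

The evidence is logged: Aug 24, 2027.
Extraction is complete: Aug 24, 2027 + 5 days = Aug 29, 2027.
Amplification is run: Aug 29, 2027 + 18 days = Sep 16, 2027.
The profile is generated: Sep 16, 2027 + 14 days = Sep 30, 2027.
The CODIS upload is done: Sep 30, 2027 + 85 days = Dec 24, 2027.
The report is issued to the detective: Dec 24, 2027 + 5 days = Dec 29, 2027.
Dec 26, 2027 falls between when the CODIS upload is done (Dec 24, 2027) and when the report is issued to the detective (Dec 29, 2027).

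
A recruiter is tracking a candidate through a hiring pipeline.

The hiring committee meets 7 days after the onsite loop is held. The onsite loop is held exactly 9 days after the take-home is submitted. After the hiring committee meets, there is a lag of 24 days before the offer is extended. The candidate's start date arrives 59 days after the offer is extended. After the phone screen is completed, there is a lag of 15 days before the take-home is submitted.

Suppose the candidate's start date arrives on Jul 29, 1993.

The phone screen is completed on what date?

Apr 6, 1993

The candidate's start date arrives: Jul 29, 1993.
The offer is extended: Jul 29, 1993 − 59 days = May 31, 1993.
The hiring committee meets: May 31, 1993 − 24 days = May 7, 1993.
The onsite loop is held: May 7, 1993 − 7 days = Apr 30, 1993.
The take-home is submitted: Apr 30, 1993 − 9 days = Apr 21, 1993.
The phone screen is completed: Apr 21, 1993 − 15 days = Apr 6, 1993.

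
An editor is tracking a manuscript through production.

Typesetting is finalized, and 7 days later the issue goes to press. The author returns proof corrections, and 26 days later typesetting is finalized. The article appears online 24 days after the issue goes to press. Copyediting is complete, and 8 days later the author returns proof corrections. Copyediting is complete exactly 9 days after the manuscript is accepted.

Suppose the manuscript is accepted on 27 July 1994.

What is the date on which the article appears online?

9 October 1994

The manuscript is accepted: Jul 27, 1994.
Copyediting is complete: Jul 27, 1994 + 9 days = Aug 5, 1994.
The author returns proof corrections: Aug 5, 1994 + 8 days = Aug 13, 1994.
Typesetting is finalized: Aug 13, 1994 + 26 days = Sep 8, 1994.
The issue goes to press: Sep 8, 1994 + 7 days = Sep 15, 1994.
The article appears online: Sep 15, 1994 + 24 days = Oct 9, 1994.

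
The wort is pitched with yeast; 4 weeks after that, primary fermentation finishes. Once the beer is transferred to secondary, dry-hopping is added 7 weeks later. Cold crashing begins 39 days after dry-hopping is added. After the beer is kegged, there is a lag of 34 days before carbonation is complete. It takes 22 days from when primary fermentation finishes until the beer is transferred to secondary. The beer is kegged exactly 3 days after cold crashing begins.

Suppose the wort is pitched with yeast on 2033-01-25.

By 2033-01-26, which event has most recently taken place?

The wort is pitched with yeast: Jan 25, 2033.
Primary fermentation finishes: Jan 25, 2033 + 4 weeks = Feb 22, 2033.
The beer is transferred to secondary: Feb 22, 2033 + 22 days = Mar 16, 2033.
Dry-hopping is added: Mar 16, 2033 + 7 weeks = May 4, 2033.
Cold crashing begins: May 4, 2033 + 39 days = Jun 12, 2033.
The beer is kegged: Jun 12, 2033 + 3 days = Jun 15, 2033.
Carbonation is complete: Jun 15, 2033 + 34 days = Jul 19, 2033.
Jan 26, 2033 falls between when the wort is pitched with yeast (Jan 25, 2033) and when primary fermentation finishes (Feb 22, 2033).

The wort is pitched with yeast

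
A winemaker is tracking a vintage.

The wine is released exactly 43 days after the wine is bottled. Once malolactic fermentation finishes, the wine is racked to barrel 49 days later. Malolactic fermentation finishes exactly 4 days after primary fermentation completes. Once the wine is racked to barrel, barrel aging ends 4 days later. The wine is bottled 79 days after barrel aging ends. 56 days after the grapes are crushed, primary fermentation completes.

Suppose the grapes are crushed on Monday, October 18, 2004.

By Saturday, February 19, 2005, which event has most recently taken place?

The grapes are crushed: Oct 18, 2004.
Primary fermentation completes: Oct 18, 2004 + 56 days = Dec 13, 2004.
Malolactic fermentation finishes: Dec 13, 2004 + 4 days = Dec 17, 2004.
The wine is racked to barrel: Dec 17, 2004 + 49 days = Feb 4, 2005.
Barrel aging ends: Feb 4, 2005 + 4 days = Feb 8, 2005.
The wine is bottled: Feb 8, 2005 + 79 days = Apr 28, 2005.
The wine is released: Apr 28, 2005 + 43 days = Jun 10, 2005.
Feb 19, 2005 falls between when barrel aging ends (Feb 8, 2005) and when the wine is bottled (Apr 28, 2005).

Barrel aging ends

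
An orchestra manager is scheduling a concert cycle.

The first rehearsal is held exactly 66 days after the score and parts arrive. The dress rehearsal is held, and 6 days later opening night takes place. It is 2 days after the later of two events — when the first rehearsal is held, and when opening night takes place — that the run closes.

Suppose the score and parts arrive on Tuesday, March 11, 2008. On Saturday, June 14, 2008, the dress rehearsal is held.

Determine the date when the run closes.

Sunday, June 22, 2008

The score and parts arrive: Mar 11, 2008.
The first rehearsal is held: Mar 11, 2008 + 66 days = May 16, 2008.
The dress rehearsal is held: Jun 14, 2008.
Opening night takes place: Jun 14, 2008 + 6 days = Jun 20, 2008.
Both prerequisites met — the first rehearsal is held (May 16, 2008), opening night takes place (Jun 20, 2008); the later is Jun 20, 2008.
The run closes: Jun 20, 2008 + 2 days = Jun 22, 2008.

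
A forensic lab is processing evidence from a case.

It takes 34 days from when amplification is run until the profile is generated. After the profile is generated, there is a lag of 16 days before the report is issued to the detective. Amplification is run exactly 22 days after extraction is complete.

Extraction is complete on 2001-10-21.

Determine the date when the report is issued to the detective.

Extraction is complete: Oct 21, 2001.
Amplification is run: Oct 21, 2001 + 22 days = Nov 12, 2001.
The profile is generated: Nov 12, 2001 + 34 days = Dec 16, 2001.
The report is issued to the detective: Dec 16, 2001 + 16 days = Jan 1, 2002.

2002-01-01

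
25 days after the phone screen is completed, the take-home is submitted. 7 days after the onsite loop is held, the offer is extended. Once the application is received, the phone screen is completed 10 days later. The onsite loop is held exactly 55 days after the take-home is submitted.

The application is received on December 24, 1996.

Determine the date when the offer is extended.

March 31, 1997

The application is received: Dec 24, 1996.
The phone screen is completed: Dec 24, 1996 + 10 days = Jan 3, 1997.
The take-home is submitted: Jan 3, 1997 + 25 days = Jan 28, 1997.
The onsite loop is held: Jan 28, 1997 + 55 days = Mar 24, 1997.
The offer is extended: Mar 24, 1997 + 7 days = Mar 31, 1997.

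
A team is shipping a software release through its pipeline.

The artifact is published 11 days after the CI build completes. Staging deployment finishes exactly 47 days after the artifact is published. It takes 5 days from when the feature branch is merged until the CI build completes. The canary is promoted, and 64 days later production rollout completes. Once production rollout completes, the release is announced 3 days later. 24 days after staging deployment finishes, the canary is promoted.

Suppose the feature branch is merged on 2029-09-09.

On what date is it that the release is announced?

The feature branch is merged: Sep 9, 2029.
The CI build completes: Sep 9, 2029 + 5 days = Sep 14, 2029.
The artifact is published: Sep 14, 2029 + 11 days = Sep 25, 2029.
Staging deployment finishes: Sep 25, 2029 + 47 days = Nov 11, 2029.
The canary is promoted: Nov 11, 2029 + 24 days = Dec 5, 2029.
Production rollout completes: Dec 5, 2029 + 64 days = Feb 7, 2030.
The release is announced: Feb 7, 2030 + 3 days = Feb 10, 2030.

2030-02-10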